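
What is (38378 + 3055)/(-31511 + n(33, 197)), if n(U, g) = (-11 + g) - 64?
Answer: -13811/10463 ≈ -1.3200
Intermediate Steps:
n(U, g) = -75 + g
(38378 + 3055)/(-31511 + n(33, 197)) = (38378 + 3055)/(-31511 + (-75 + 197)) = 41433/(-31511 + 122) = 41433/(-31389) = 41433*(-1/31389) = -13811/10463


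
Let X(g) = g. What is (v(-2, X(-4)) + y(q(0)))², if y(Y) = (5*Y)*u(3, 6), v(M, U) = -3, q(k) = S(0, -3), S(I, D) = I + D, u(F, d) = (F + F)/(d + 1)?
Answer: 12321/49 ≈ 251.45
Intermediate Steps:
u(F, d) = 2*F/(1 + d) (u(F, d) = (2*F)/(1 + d) = 2*F/(1 + d))
S(I, D) = D + I
q(k) = -3 (q(k) = -3 + 0 = -3)
y(Y) = 30*Y/7 (y(Y) = (5*Y)*(2*3/(1 + 6)) = (5*Y)*(2*3/7) = (5*Y)*(2*3*(⅐)) = (5*Y)*(6/7) = 30*Y/7)
(v(-2, X(-4)) + y(q(0)))² = (-3 + (30/7)*(-3))² = (-3 - 90/7)² = (-111/7)² = 12321/49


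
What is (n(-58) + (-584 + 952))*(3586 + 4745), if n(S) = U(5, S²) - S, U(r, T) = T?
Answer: 31574490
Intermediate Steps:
n(S) = S² - S
(n(-58) + (-584 + 952))*(3586 + 4745) = (-58*(-1 - 58) + (-584 + 952))*(3586 + 4745) = (-58*(-59) + 368)*8331 = (3422 + 368)*8331 = 3790*8331 = 31574490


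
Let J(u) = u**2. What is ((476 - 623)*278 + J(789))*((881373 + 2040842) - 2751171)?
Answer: 99488597820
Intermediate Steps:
((476 - 623)*278 + J(789))*((881373 + 2040842) - 2751171) = ((476 - 623)*278 + 789**2)*((881373 + 2040842) - 2751171) = (-147*278 + 622521)*(2922215 - 2751171) = (-40866 + 622521)*171044 = 581655*171044 = 99488597820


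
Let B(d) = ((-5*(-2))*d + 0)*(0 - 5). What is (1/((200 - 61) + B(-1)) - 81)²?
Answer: 234334864/35721 ≈ 6560.1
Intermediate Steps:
B(d) = -50*d (B(d) = (10*d + 0)*(-5) = (10*d)*(-5) = -50*d)
(1/((200 - 61) + B(-1)) - 81)² = (1/((200 - 61) - 50*(-1)) - 81)² = (1/(139 + 50) - 81)² = (1/189 - 81)² = (-15308/189)² = 234334864/35721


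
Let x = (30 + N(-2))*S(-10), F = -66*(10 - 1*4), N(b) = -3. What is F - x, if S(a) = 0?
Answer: -396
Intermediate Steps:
F = -396 (F = -66*(10 - 4) = -66*6 = -396)
x = 0 (x = (30 - 3)*0 = 27*0 = 0)
F - x = -396 - 1*0 = -396 + 0 = -396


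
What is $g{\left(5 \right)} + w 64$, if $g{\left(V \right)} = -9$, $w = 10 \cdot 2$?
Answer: $1271$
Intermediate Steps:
$w = 20$
$g{\left(5 \right)} + w 64 = -9 + 20 \cdot 64 = -9 + 1280 = 1271$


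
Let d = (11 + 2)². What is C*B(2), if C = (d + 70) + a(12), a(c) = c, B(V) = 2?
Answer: 502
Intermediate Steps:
d = 169 (d = 13² = 169)
C = 251 (C = (169 + 70) + 12 = 239 + 12 = 251)
C*B(2) = 251*2 = 502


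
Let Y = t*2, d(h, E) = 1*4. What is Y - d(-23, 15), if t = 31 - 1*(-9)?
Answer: 76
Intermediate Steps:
t = 40 (t = 31 + 9 = 40)
d(h, E) = 4
Y = 80 (Y = 40*2 = 80)
Y - d(-23, 15) = 80 - 1*4 = 80 - 4 = 76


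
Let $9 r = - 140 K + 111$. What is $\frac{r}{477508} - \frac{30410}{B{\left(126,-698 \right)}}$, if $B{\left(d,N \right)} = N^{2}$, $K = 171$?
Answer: $- \frac{11858229053}{174482855724} \approx -0.067962$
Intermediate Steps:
$r = - \frac{7943}{3}$ ($r = \frac{\left(-140\right) 171 + 111}{9} = \frac{-23940 + 111}{9} = \frac{1}{9} \left(-23829\right) = - \frac{7943}{3} \approx -2647.7$)
$\frac{r}{477508} - \frac{30410}{B{\left(126,-698 \right)}} = - \frac{7943}{3 \cdot 477508} - \frac{30410}{\left(-698\right)^{2}} = \left(- \frac{7943}{3}\right) \frac{1}{477508} - \frac{30410}{487204} = - \frac{7943}{1432524} - \frac{15205}{243602} = - \frac{11858229053}{174482855724}$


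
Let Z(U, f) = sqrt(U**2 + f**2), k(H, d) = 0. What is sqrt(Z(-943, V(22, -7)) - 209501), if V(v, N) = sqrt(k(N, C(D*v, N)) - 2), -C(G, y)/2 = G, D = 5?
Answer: sqrt(-209501 + sqrt(889247)) ≈ 456.68*I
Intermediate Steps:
C(G, y) = -2*G
V(v, N) = I*sqrt(2) (V(v, N) = sqrt(0 - 2) = sqrt(-2) = I*sqrt(2))
sqrt(Z(-943, V(22, -7)) - 209501) = sqrt(sqrt((-943)**2 + (I*sqrt(2))**2) - 209501) = sqrt(sqrt(889249 - 2) - 209501) = sqrt(sqrt(889247) - 209501) = sqrt(-209501 + sqrt(889247))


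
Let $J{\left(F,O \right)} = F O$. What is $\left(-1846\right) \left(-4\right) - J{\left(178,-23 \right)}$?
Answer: $11478$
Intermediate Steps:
$\left(-1846\right) \left(-4\right) - J{\left(178,-23 \right)} = \left(-1846\right) \left(-4\right) - 178 \left(-23\right) = 7384 - -4094 = 7384 + 4094 = 11478$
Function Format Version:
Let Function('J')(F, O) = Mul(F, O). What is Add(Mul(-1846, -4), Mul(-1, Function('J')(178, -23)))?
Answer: 11478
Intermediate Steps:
Add(Mul(-1846, -4), Mul(-1, Function('J')(178, -23))) = Add(Mul(-1846, -4), Mul(-1, Mul(178, -23))) = Add(7384, Mul(-1, -4094)) = Add(7384, 4094) = 11478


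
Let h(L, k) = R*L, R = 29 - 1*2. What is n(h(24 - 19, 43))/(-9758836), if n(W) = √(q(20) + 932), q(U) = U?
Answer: -√238/4879418 ≈ -3.1617e-6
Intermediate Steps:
R = 27 (R = 29 - 2 = 27)
h(L, k) = 27*L
n(W) = 2*√238 (n(W) = √(20 + 932) = √952 = 2*√238)
n(h(24 - 19, 43))/(-9758836) = (2*√238)/(-9758836) = (2*√238)*(-1/9758836) = -√238/4879418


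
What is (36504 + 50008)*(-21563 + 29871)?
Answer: 718741696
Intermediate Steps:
(36504 + 50008)*(-21563 + 29871) = 86512*8308 = 718741696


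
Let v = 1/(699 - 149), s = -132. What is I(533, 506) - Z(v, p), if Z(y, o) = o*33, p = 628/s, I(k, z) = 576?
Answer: 733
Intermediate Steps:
v = 1/550 ≈ 0.0018182
p = -157/33 (p = 628/(-132) = 628*(-1/132) = -157/33 ≈ -4.7576)
Z(y, o) = 33*o
I(533, 506) - Z(v, p) = 576 - 33*(-157)/33 = 576 - 1*(-157) = 576 + 157 = 733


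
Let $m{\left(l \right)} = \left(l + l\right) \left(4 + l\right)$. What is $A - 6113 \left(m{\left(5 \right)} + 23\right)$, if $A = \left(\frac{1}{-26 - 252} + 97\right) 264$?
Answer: $- \frac{92457511}{139} \approx -6.6516 \cdot 10^{5}$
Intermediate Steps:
$m{\left(l \right)} = 2 l \left(4 + l\right)$
$A = \frac{3559380}{139}$ ($A = \left(\frac{1}{-278} + 97\right) 264 = \left(- \frac{1}{278} + 97\right) 264 = \frac{26965}{278} \cdot 264 = \frac{3559380}{139} \approx 25607.0$)
$A - 6113 \left(m{\left(5 \right)} + 23\right) = \frac{3559380}{139} - 6113 \left(2 \cdot 5 \left(4 + 5\right) + 23\right) = \frac{3559380}{139} - 6113 \left(2 \cdot 5 \cdot 9 + 23\right) = \frac{3559380}{139} - 6113 \left(90 + 23\right) = \frac{3559380}{139} - 6113 \cdot 113 = \frac{3559380}{139} - 690769 = - \frac{92457511}{139}$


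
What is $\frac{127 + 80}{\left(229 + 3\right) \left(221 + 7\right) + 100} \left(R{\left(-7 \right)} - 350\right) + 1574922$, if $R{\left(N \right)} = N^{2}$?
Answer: $\frac{83464504005}{52996} \approx 1.5749 \cdot 10^{6}$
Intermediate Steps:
$\frac{127 + 80}{\left(229 + 3\right) \left(221 + 7\right) + 100} \left(R{\left(-7 \right)} - 350\right) + 1574922 = \frac{127 + 80}{\left(229 + 3\right) \left(221 + 7\right) + 100} \left(\left(-7\right)^{2} - 350\right) + 1574922 = \frac{207}{232 \cdot 228 + 100} \left(49 - 350\right) + 1574922 = \frac{207}{52896 + 100} \left(-301\right) + 1574922 = \frac{207}{52996} \left(-301\right) + 1574922 = - \frac{62307}{52996} + 1574922 = \frac{83464504005}{52996}$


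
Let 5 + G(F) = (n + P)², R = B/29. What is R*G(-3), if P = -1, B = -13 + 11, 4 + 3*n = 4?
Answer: 8/29 ≈ 0.27586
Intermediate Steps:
n = 0 (n = -4/3 + (⅓)*4 = -4/3 + 4/3 = 0)
B = -2
R = -2/29 ≈ -0.068966
G(F) = -4 (G(F) = -5 + (0 - 1)² = -5 + (-1)² = -5 + 1 = -4)
R*G(-3) = -2/29*(-4) = 8/29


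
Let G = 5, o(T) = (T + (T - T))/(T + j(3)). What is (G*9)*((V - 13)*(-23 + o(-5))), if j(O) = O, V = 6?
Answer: 12915/2 ≈ 6457.5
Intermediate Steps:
o(T) = T/(3 + T) (o(T) = (T + (T - T))/(T + 3) = (T + 0)/(3 + T) = T/(3 + T))
(G*9)*((V - 13)*(-23 + o(-5))) = (5*9)*((6 - 13)*(-23 - 5/(3 - 5))) = 45*(-7*(-23 - 5/(-2))) = 45*(-7*(-23 - 5*(-1/2))) = 45*(-7*(-23 + 5/2)) = 45*(-7*(-41/2)) = 45*(287/2) = 12915/2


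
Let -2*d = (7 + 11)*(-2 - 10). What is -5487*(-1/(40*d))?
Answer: 1829/1440 ≈ 1.2701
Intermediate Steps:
d = 108 (d = -(7 + 11)*(-2 - 10)/2 = -9*(-12) = -1/2*(-216) = 108)
-5487*(-1/(40*d)) = -5487/(-8*5*108) = -5487/((-40*108)) = -5487/(-4320) = -5487*(-1/4320) = 1829/1440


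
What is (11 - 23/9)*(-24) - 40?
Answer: -728/3 ≈ -242.67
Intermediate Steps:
(11 - 23/9)*(-24) - 40 = (76/9)*(-24) - 40 = -608/3 - 40 = -728/3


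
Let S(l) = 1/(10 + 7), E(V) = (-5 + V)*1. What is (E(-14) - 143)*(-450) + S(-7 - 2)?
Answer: 1239301/17 ≈ 72900.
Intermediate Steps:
E(V) = -5 + V
S(l) = 1/17
(E(-14) - 143)*(-450) + S(-7 - 2) = ((-5 - 14) - 143)*(-450) + 1/17 = (-19 - 143)*(-450) + 1/17 = -162*(-450) + 1/17 = 72900 + 1/17 = 1239301/17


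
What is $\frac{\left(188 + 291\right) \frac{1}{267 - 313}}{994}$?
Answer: $- \frac{479}{45724} \approx -0.010476$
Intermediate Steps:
$\frac{\left(188 + 291\right) \frac{1}{267 - 313}}{994} = \frac{479}{-46} \cdot \frac{1}{994} = 479 \left(- \frac{1}{46}\right) \frac{1}{994} = \left(- \frac{479}{46}\right) \frac{1}{994} = - \frac{479}{45724}$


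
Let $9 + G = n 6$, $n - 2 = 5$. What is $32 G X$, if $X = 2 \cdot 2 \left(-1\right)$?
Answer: $-4224$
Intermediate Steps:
$n = 7$ ($n = 2 + 5 = 7$)
$X = -4$ ($X = 4 \left(-1\right) = -4$)
$G = 33$ ($G = -9 + 7 \cdot 6 = -9 + 42 = 33$)
$32 G X = 32 \cdot 33 \left(-4\right) = 1056 \left(-4\right) = -4224$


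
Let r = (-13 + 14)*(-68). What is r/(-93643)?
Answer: 68/93643 ≈ 0.00072616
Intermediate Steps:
r = -68 (r = 1*(-68) = -68)
r/(-93643) = -68/(-93643) = -68*(-1/93643) = 68/93643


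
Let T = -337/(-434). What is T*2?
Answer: 337/217 ≈ 1.5530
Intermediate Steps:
T = 337/434 (T = -337*(-1/434) = 337/434 ≈ 0.77650)
T*2 = (337/434)*2 = 337/217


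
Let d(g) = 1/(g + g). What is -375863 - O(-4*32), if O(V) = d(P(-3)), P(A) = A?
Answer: -2255177/6 ≈ -3.7586e+5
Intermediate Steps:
d(g) = 1/(2*g)
O(V) = -⅙ (O(V) = (½)/(-3) = (½)*(-⅓) = -⅙)
-375863 - O(-4*32) = -375863 - 1*(-⅙) = -375863 + ⅙ = -2255177/6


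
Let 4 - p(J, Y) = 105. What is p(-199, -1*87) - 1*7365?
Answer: -7466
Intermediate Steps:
p(J, Y) = -101 (p(J, Y) = 4 - 1*105 = 4 - 105 = -101)
p(-199, -1*87) - 1*7365 = -101 - 1*7365 = -101 - 7365 = -7466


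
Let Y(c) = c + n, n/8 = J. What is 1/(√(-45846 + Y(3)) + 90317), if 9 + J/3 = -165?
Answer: 90317/8157210508 - I*√50019/8157210508 ≈ 1.1072e-5 - 2.7417e-8*I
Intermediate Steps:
J = -522 (J = -27 + 3*(-165) = -27 - 495 = -522)
n = -4176 (n = 8*(-522) = -4176)
Y(c) = -4176 + c (Y(c) = c - 4176 = -4176 + c)
1/(√(-45846 + Y(3)) + 90317) = 1/(√(-45846 + (-4176 + 3)) + 90317) = 1/(√(-45846 - 4173) + 90317) = 1/(√(-50019) + 90317) = 1/(I*√50019 + 90317) = 1/(90317 + I*√50019)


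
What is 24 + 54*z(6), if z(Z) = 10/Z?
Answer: 114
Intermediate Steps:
24 + 54*z(6) = 24 + 54*(10/6) = 24 + 54*(10*(⅙)) = 24 + 54*(5/3) = 24 + 90 = 114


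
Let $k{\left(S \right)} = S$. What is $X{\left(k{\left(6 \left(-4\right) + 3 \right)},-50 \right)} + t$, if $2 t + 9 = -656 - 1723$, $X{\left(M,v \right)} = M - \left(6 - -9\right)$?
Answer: $-1230$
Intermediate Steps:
$X{\left(M,v \right)} = -15 + M$ ($X{\left(M,v \right)} = M - \left(6 + 9\right) = M - 15 = -15 + M$)
$t = -1194$ ($t = - \frac{9}{2} + \frac{-656 - 1723}{2} = - \frac{9}{2} + \frac{1}{2} \left(-2379\right) = - \frac{9}{2} - \frac{2379}{2} = -1194$)
$X{\left(k{\left(6 \left(-4\right) + 3 \right)},-50 \right)} + t = \left(-15 + \left(6 \left(-4\right) + 3\right)\right) - 1194 = \left(-15 + \left(-24 + 3\right)\right) - 1194 = \left(-15 - 21\right) - 1194 = -36 - 1194 = -1230$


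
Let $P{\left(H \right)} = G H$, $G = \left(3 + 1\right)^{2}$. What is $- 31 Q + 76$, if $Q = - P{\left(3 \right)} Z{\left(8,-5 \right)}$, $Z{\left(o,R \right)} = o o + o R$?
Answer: $35788$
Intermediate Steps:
$G = 16$ ($G = 4^{2} = 16$)
$Z{\left(o,R \right)} = o^{2} + R o$
$P{\left(H \right)} = 16 H$
$Q = -1152$ ($Q = - 16 \cdot 3 \cdot 8 \left(-5 + 8\right) = \left(-1\right) 48 \cdot 8 \cdot 3 = \left(-48\right) 24 = -1152$)
$- 31 Q + 76 = \left(-31\right) \left(-1152\right) + 76 = 35712 + 76 = 35788$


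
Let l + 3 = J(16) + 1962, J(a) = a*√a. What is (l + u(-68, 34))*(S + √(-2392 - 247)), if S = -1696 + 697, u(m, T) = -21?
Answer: -1999998 + 2002*I*√2639 ≈ -2.0e+6 + 1.0285e+5*I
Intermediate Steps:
J(a) = a^(3/2)
S = -999
l = 2023 (l = -3 + (16^(3/2) + 1962) = -3 + (64 + 1962) = -3 + 2026 = 2023)
(l + u(-68, 34))*(S + √(-2392 - 247)) = (2023 - 21)*(-999 + √(-2392 - 247)) = 2002*(-999 + √(-2639)) = 2002*(-999 + I*√2639) = -1999998 + 2002*I*√2639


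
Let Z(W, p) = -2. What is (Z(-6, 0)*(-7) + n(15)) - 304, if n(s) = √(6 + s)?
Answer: -290 + √21 ≈ -285.42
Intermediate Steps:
(Z(-6, 0)*(-7) + n(15)) - 304 = (-2*(-7) + √(6 + 15)) - 304 = (14 + √21) - 304 = -290 + √21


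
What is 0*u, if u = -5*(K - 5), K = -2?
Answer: 0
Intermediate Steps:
u = 35 (u = -5*(-2 - 5) = -5*(-7) = 35)
0*u = 0*35 = 0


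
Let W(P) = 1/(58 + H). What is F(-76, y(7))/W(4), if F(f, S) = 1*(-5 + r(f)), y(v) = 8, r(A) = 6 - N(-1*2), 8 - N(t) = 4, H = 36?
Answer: -282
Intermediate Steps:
N(t) = 4 (N(t) = 8 - 1*4 = 8 - 4 = 4)
r(A) = 2 (r(A) = 6 - 1*4 = 6 - 4 = 2)
W(P) = 1/94 (W(P) = 1/(58 + 36) = 1/94)
F(f, S) = -3 (F(f, S) = 1*(-5 + 2) = 1*(-3) = -3)
F(-76, y(7))/W(4) = -3/1/94 = -3*94 = -282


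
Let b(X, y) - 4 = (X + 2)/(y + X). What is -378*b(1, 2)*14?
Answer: -26460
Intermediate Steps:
b(X, y) = 4 + (2 + X)/(X + y) (b(X, y) = 4 + (X + 2)/(y + X) = 4 + (2 + X)/(X + y))
-378*b(1, 2)*14 = -378*(2 + 4*2 + 5*1)/(1 + 2)*14 = -378*(2 + 8 + 5)/3*14 = -378*(1/3)*15*14 = -378*5*14 = -54*35*14 = -1890*14 = -26460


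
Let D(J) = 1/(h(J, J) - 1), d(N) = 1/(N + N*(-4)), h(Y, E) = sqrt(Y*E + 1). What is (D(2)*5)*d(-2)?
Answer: 5/24 + 5*sqrt(5)/24 ≈ 0.67418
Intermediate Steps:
h(Y, E) = sqrt(1 + E*Y) (h(Y, E) = sqrt(E*Y + 1) = sqrt(1 + E*Y))
d(N) = -1/(3*N) (d(N) = 1/(N - 4*N) = 1/(-3*N) = -1/(3*N))
D(J) = 1/(-1 + sqrt(1 + J**2)) (D(J) = 1/(sqrt(1 + J*J) - 1) = 1/(sqrt(1 + J**2) - 1) = 1/(-1 + sqrt(1 + J**2)))
(D(2)*5)*d(-2) = (5/(-1 + sqrt(1 + 2**2)))*(-1/3/(-2)) = (5/(-1 + sqrt(1 + 4)))*(-1/3*(-1/2)) = (5/(-1 + sqrt(5)))*(1/6) = 5/(6*(-1 + sqrt(5)))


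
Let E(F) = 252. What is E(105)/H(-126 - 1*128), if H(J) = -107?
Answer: -252/107 ≈ -2.3551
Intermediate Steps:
E(105)/H(-126 - 1*128) = 252/(-107) = 252*(-1/107) = -252/107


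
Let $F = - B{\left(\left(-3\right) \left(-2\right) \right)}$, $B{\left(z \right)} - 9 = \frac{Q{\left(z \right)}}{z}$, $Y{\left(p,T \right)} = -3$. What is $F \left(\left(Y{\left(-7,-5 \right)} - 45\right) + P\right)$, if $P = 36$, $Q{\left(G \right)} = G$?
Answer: $120$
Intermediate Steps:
$B{\left(z \right)} = 10$ ($B{\left(z \right)} = 9 + \frac{z}{z} = 9 + 1 = 10$)
$F = -10$ ($F = \left(-1\right) 10 = -10$)
$F \left(\left(Y{\left(-7,-5 \right)} - 45\right) + P\right) = - 10 \left(\left(-3 - 45\right) + 36\right) = - 10 \left(-48 + 36\right) = \left(-10\right) \left(-12\right) = 120$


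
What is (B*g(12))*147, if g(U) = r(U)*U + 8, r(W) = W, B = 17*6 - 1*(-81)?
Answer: 4088952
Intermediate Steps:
B = 183 (B = 102 + 81 = 183)
g(U) = 8 + U² (g(U) = U*U + 8 = U² + 8 = 8 + U²)
(B*g(12))*147 = (183*(8 + 12²))*147 = (183*(8 + 144))*147 = (183*152)*147 = 27816*147 = 4088952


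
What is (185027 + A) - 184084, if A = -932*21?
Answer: -18629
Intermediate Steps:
A = -19572
(185027 + A) - 184084 = (185027 - 19572) - 184084 = 165455 - 184084 = -18629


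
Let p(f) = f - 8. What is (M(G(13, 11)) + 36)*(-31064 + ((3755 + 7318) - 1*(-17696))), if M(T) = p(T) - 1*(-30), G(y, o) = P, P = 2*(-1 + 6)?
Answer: -156060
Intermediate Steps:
p(f) = -8 + f
P = 10 (P = 2*5 = 10)
G(y, o) = 10
M(T) = 22 + T (M(T) = (-8 + T) - 1*(-30) = (-8 + T) + 30 = 22 + T)
(M(G(13, 11)) + 36)*(-31064 + ((3755 + 7318) - 1*(-17696))) = ((22 + 10) + 36)*(-31064 + ((3755 + 7318) - 1*(-17696))) = (32 + 36)*(-31064 + (11073 + 17696)) = 68*(-31064 + 28769) = 68*(-2295) = -156060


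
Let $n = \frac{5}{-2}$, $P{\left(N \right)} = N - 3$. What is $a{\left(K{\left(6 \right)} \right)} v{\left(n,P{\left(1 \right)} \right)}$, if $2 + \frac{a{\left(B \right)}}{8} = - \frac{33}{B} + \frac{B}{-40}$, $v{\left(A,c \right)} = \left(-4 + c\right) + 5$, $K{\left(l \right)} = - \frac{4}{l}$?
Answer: $- \frac{5702}{15} \approx -380.13$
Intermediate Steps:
$P{\left(N \right)} = -3 + N$
$n = - \frac{5}{2}$ ($n = 5 \left(- \frac{1}{2}\right) = - \frac{5}{2} \approx -2.5$)
$v{\left(A,c \right)} = 1 + c$
$a{\left(B \right)} = -16 - \frac{264}{B} - \frac{B}{5}$ ($a{\left(B \right)} = -16 + 8 \left(- \frac{33}{B} + \frac{B}{-40}\right) = -16 + 8 \left(- \frac{33}{B} + B \left(- \frac{1}{40}\right)\right) = -16 + 8 \left(- \frac{33}{B} - \frac{B}{40}\right) = -16 - \left(\frac{264}{B} + \frac{B}{5}\right) = -16 - \frac{264}{B} - \frac{B}{5}$)
$a{\left(K{\left(6 \right)} \right)} v{\left(n,P{\left(1 \right)} \right)} = \left(-16 - \frac{264}{\left(-4\right) \frac{1}{6}} - \frac{\left(-4\right) \frac{1}{6}}{5}\right) \left(1 + \left(-3 + 1\right)\right) = \left(-16 - \frac{264}{\left(-4\right) \frac{1}{6}} - \frac{\left(-4\right) \frac{1}{6}}{5}\right) \left(1 - 2\right) = \left(-16 - \frac{264}{- \frac{2}{3}} - - \frac{2}{15}\right) \left(-1\right) = \left(-16 - -396 + \frac{2}{15}\right) \left(-1\right) = \left(-16 + 396 + \frac{2}{15}\right) \left(-1\right) = \frac{5702}{15} \left(-1\right) = - \frac{5702}{15}$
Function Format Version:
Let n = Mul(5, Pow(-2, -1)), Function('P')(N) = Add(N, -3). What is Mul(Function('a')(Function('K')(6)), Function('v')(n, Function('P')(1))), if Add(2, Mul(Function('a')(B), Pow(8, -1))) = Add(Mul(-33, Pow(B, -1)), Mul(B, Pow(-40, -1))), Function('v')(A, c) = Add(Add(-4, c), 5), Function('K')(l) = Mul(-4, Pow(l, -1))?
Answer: Rational(-5702, 15) ≈ -380.13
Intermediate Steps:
Function('P')(N) = Add(-3, N)
n = Rational(-5, 2) (n = Mul(5, Rational(-1, 2)) = Rational(-5, 2) ≈ -2.5000)
Function('v')(A, c) = Add(1, c)
Function('a')(B) = Add(-16, Mul(-264, Pow(B, -1)), Mul(Rational(-1, 5), B)) (Function('a')(B) = Add(-16, Mul(8, Add(Mul(-33, Pow(B, -1)), Mul(B, Pow(-40, -1))))) = Add(-16, Mul(8, Add(Mul(-33, Pow(B, -1)), Mul(B, Rational(-1, 40))))) = Add(-16, Mul(8, Add(Mul(-33, Pow(B, -1)), Mul(Rational(-1, 40), B)))) = Add(-16, Add(Mul(-264, Pow(B, -1)), Mul(Rational(-1, 5), B))) = Add(-16, Mul(-264, Pow(B, -1)), Mul(Rational(-1, 5), B)))
Mul(Function('a')(Function('K')(6)), Function('v')(n, Function('P')(1))) = Mul(Add(-16, Mul(-264, Pow(Mul(-4, Pow(6, -1)), -1)), Mul(Rational(-1, 5), Mul(-4, Pow(6, -1)))), Add(1, Add(-3, 1))) = Mul(Add(-16, Mul(-264, Pow(Mul(-4, Rational(1, 6)), -1)), Mul(Rational(-1, 5), Mul(-4, Rational(1, 6)))), Add(1, -2)) = Mul(Add(-16, Mul(-264, Pow(Rational(-2, 3), -1)), Mul(Rational(-1, 5), Rational(-2, 3))), -1) = Mul(Add(-16, Mul(-264, Rational(-3, 2)), Rational(2, 15)), -1) = Mul(Add(-16, 396, Rational(2, 15)), -1) = Mul(Rational(5702, 15), -1) = Rational(-5702, 15)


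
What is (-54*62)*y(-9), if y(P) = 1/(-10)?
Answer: 1674/5 ≈ 334.80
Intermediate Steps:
y(P) = -⅒
(-54*62)*y(-9) = -54*62*(-⅒) = -3348*(-⅒) = 1674/5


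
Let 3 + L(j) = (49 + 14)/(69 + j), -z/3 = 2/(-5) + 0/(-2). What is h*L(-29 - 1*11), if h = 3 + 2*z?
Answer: -648/145 ≈ -4.4690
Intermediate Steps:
z = 6/5 (z = -3*(2/(-5) + 0/(-2)) = -3*(2*(-⅕) + 0*(-½)) = -3*(-⅖ + 0) = -3*(-⅖) = 6/5 ≈ 1.2000)
L(j) = -3 + 63/(69 + j) (L(j) = -3 + (49 + 14)/(69 + j) = -3 + 63/(69 + j))
h = 27/5 (h = 3 + 2*(6/5) = 3 + 12/5 = 27/5 ≈ 5.4000)
h*L(-29 - 1*11) = 27*(3*(-48 - (-29 - 1*11))/(69 + (-29 - 1*11)))/5 = 27*(3*(-48 - (-29 - 11))/(69 + (-29 - 11)))/5 = 27*(3*(-48 - 1*(-40))/(69 - 40))/5 = 27*(3*(-48 + 40)/29)/5 = 27*(3*(1/29)*(-8))/5 = (27/5)*(-24/29) = -648/145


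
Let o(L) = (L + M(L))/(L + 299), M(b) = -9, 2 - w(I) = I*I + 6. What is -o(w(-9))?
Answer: 47/107 ≈ 0.43925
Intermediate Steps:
w(I) = -4 - I² (w(I) = 2 - (I*I + 6) = 2 - (I² + 6) = 2 - (6 + I²) = 2 + (-6 - I²) = -4 - I²)
o(L) = (-9 + L)/(299 + L) (o(L) = (L - 9)/(L + 299) = (-9 + L)/(299 + L))
-o(w(-9)) = -(-9 + (-4 - 1*(-9)²))/(299 + (-4 - 1*(-9)²)) = -(-9 + (-4 - 1*81))/(299 + (-4 - 1*81)) = -(-9 + (-4 - 81))/(299 + (-4 - 81)) = -(-9 - 85)/(299 - 85) = -(-94)/214 = -1*(-47/107) = 47/107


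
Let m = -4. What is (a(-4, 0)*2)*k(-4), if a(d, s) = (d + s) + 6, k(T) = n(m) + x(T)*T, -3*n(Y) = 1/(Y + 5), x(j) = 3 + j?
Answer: 44/3 ≈ 14.667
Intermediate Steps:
n(Y) = -1/(3*(5 + Y)) (n(Y) = -1/(3*(Y + 5)) = -1/(3*(5 + Y)))
k(T) = -⅓ + T*(3 + T) (k(T) = -1/(15 + 3*(-4)) + (3 + T)*T = -1/(15 - 12) + T*(3 + T) = -1/3 + T*(3 + T) = -1*⅓ + T*(3 + T) = -⅓ + T*(3 + T))
a(d, s) = 6 + d + s
(a(-4, 0)*2)*k(-4) = ((6 - 4 + 0)*2)*(-⅓ - 4*(3 - 4)) = (2*2)*(-⅓ - 4*(-1)) = 4*(-⅓ + 4) = 4*(11/3) = 44/3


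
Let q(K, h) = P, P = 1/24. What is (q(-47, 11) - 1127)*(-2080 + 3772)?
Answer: -3813627/2 ≈ -1.9068e+6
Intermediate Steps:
P = 1/24 ≈ 0.041667
q(K, h) = 1/24
(q(-47, 11) - 1127)*(-2080 + 3772) = (1/24 - 1127)*(-2080 + 3772) = -27047/24*1692 = -3813627/2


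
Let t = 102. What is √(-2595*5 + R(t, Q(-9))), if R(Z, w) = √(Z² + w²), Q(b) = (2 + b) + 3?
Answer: √(-12975 + 2*√2605) ≈ 113.46*I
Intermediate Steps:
Q(b) = 5 + b
√(-2595*5 + R(t, Q(-9))) = √(-2595*5 + √(102² + (5 - 9)²)) = √(-12975 + √(10404 + (-4)²)) = √(-12975 + √(10404 + 16)) = √(-12975 + √10420) = √(-12975 + 2*√2605)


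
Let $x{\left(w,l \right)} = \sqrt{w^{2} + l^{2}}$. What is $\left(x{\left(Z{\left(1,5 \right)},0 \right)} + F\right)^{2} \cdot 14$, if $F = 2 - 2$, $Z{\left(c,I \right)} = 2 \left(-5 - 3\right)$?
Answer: $3584$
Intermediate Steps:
$Z{\left(c,I \right)} = -16$ ($Z{\left(c,I \right)} = 2 \left(-8\right) = -16$)
$F = 0$
$x{\left(w,l \right)} = \sqrt{l^{2} + w^{2}}$
$\left(x{\left(Z{\left(1,5 \right)},0 \right)} + F\right)^{2} \cdot 14 = \left(\sqrt{0^{2} + \left(-16\right)^{2}} + 0\right)^{2} \cdot 14 = \left(\sqrt{0 + 256} + 0\right)^{2} \cdot 14 = \left(\sqrt{256} + 0\right)^{2} \cdot 14 = \left(16 + 0\right)^{2} \cdot 14 = 16^{2} \cdot 14 = 256 \cdot 14 = 3584$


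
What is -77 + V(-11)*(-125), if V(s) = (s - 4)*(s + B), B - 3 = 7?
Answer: -1952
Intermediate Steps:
B = 10 (B = 3 + 7 = 10)
V(s) = (-4 + s)*(10 + s) (V(s) = (s - 4)*(s + 10) = (-4 + s)*(10 + s))
-77 + V(-11)*(-125) = -77 + (-40 + (-11)² + 6*(-11))*(-125) = -77 + (-40 + 121 - 66)*(-125) = -77 + 15*(-125) = -77 - 1875 = -1952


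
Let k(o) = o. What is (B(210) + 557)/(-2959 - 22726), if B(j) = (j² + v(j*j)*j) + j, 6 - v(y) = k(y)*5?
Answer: 46258873/25685 ≈ 1801.0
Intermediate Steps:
v(y) = 6 - 5*y (v(y) = 6 - y*5 = 6 - 5*y)
B(j) = j + j² + j*(6 - 5*j²) (B(j) = (j² + (6 - 5*j*j)*j) + j = (j² + (6 - 5*j²)*j) + j = (j² + j*(6 - 5*j²)) + j = j + j² + j*(6 - 5*j²))
(B(210) + 557)/(-2959 - 22726) = (210*(7 + 210 - 5*210²) + 557)/(-2959 - 22726) = (210*(7 + 210 - 5*44100) + 557)/(-25685) = (210*(7 + 210 - 220500) + 557)*(-1/25685) = (210*(-220283) + 557)*(-1/25685) = (-46259430 + 557)*(-1/25685) = -46258873*(-1/25685) = 46258873/25685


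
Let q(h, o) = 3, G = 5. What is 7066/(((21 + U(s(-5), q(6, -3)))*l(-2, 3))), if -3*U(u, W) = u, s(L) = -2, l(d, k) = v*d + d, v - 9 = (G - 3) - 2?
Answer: -10599/650 ≈ -16.306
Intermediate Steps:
v = 9 (v = 9 + ((5 - 3) - 2) = 9 + (2 - 2) = 9 + 0 = 9)
l(d, k) = 10*d (l(d, k) = 9*d + d = 10*d)
U(u, W) = -u/3
7066/(((21 + U(s(-5), q(6, -3)))*l(-2, 3))) = 7066/(((21 - ⅓*(-2))*(10*(-2)))) = 7066/(((21 + ⅔)*(-20))) = 7066/(((65/3)*(-20))) = 7066/(-1300/3) = 7066*(-3/1300) = -10599/650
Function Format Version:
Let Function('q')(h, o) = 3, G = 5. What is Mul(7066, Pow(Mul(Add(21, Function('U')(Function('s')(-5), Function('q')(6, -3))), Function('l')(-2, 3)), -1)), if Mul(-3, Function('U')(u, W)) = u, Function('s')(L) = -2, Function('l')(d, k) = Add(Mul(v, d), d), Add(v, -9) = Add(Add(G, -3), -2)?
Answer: Rational(-10599, 650) ≈ -16.306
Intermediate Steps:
v = 9 (v = Add(9, Add(Add(5, -3), -2)) = Add(9, Add(2, -2)) = Add(9, 0) = 9)
Function('l')(d, k) = Mul(10, d) (Function('l')(d, k) = Add(Mul(9, d), d) = Mul(10, d))
Function('U')(u, W) = Mul(Rational(-1, 3), u)
Mul(7066, Pow(Mul(Add(21, Function('U')(Function('s')(-5), Function('q')(6, -3))), Function('l')(-2, 3)), -1)) = Mul(7066, Pow(Mul(Add(21, Mul(Rational(-1, 3), -2)), Mul(10, -2)), -1)) = Mul(7066, Pow(Mul(Add(21, Rational(2, 3)), -20), -1)) = Mul(7066, Pow(Mul(Rational(65, 3), -20), -1)) = Mul(7066, Pow(Rational(-1300, 3), -1)) = Mul(7066, Rational(-3, 1300)) = Rational(-10599, 650)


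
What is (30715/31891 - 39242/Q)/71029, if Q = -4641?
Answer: 199144991/1501818211257 ≈ 0.00013260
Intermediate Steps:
(30715/31891 - 39242/Q)/71029 = (30715/31891 - 39242/(-4641))/71029 = (30715*(1/31891) - 39242*(-1/4641))*(1/71029) = (30715/31891 + 5606/663)*(1/71029) = (199144991/21143733)*(1/71029) = 199144991/1501818211257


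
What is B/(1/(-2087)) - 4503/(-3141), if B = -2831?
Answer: 6185988460/1047 ≈ 5.9083e+6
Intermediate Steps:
B/(1/(-2087)) - 4503/(-3141) = -2831/(1/(-2087)) - 4503/(-3141) = -2831/(-1/2087) - 4503*(-1/3141) = -2831*(-2087) + 1501/1047 = 5908297 + 1501/1047 = 6185988460/1047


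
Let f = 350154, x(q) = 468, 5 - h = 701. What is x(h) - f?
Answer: -349686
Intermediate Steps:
h = -696 (h = 5 - 1*701 = 5 - 701 = -696)
x(h) - f = 468 - 1*350154 = 468 - 350154 = -349686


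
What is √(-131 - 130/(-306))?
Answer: I*√339626/51 ≈ 11.427*I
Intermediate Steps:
√(-131 - 130/(-306)) = √(-131 - 130*(-1/306)) = √(-131 + 65/153) = √(-19978/153) = I*√339626/51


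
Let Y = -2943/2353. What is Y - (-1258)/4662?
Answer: -145408/148239 ≈ -0.98090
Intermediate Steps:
Y = -2943/2353 (Y = -2943*1/2353 = -2943/2353 ≈ -1.2507)
Y - (-1258)/4662 = -2943/2353 - (-1258)/4662 = -2943/2353 - 1*(-17/63) = -2943/2353 + 17/63 = -145408/148239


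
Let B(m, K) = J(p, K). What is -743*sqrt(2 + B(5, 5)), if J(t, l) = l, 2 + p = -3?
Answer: -743*sqrt(7) ≈ -1965.8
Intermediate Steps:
p = -5 (p = -2 - 3 = -5)
B(m, K) = K
-743*sqrt(2 + B(5, 5)) = -743*sqrt(2 + 5) = -743*sqrt(7)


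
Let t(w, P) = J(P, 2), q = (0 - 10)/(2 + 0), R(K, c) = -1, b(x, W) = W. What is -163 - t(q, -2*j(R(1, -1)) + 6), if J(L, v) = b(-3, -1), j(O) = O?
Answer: -162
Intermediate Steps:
J(L, v) = -1
q = -5 (q = -10/2 = -10*½ = -5)
t(w, P) = -1
-163 - t(q, -2*j(R(1, -1)) + 6) = -163 - 1*(-1) = -163 + 1 = -162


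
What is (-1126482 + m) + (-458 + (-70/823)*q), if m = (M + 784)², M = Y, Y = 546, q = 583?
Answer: 528292270/823 ≈ 6.4191e+5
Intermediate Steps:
M = 546
m = 1768900 (m = (546 + 784)² = 1330² = 1768900)
(-1126482 + m) + (-458 + (-70/823)*q) = (-1126482 + 1768900) + (-458 - 70/823*583) = 642418 + (-458 - 70*1/823*583) = 642418 + (-458 - 70/823*583) = 642418 + (-458 - 40810/823) = 642418 - 417744/823 = 528292270/823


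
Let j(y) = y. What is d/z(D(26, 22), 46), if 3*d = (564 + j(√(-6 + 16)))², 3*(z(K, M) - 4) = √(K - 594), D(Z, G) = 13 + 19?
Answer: 1908636/353 + 6768*√10/353 - 159053*I*√562/353 - 1128*I*√1405/353 ≈ 5467.5 - 10801.0*I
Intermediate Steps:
D(Z, G) = 32
z(K, M) = 4 + √(-594 + K)/3 (z(K, M) = 4 + √(K - 594)/3 = 4 + √(-594 + K)/3)
d = (564 + √10)²/3 (d = (564 + √(-6 + 16))²/3 = (564 + √10)²/3 ≈ 1.0722e+5)
d/z(D(26, 22), 46) = ((564 + √10)²/3)/(4 + √(-594 + 32)/3) = ((564 + √10)²/3)/(4 + √(-562)/3) = ((564 + √10)²/3)/(4 + (I*√562)/3) = ((564 + √10)²/3)/(4 + I*√562/3) = (564 + √10)²/(3*(4 + I*√562/3))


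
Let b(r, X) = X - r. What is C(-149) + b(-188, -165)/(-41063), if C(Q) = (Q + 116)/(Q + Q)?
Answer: 1348225/12236774 ≈ 0.11018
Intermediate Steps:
C(Q) = (116 + Q)/(2*Q) (C(Q) = (116 + Q)/((2*Q)) = (116 + Q)*(1/(2*Q)) = (116 + Q)/(2*Q))
C(-149) + b(-188, -165)/(-41063) = (½)*(116 - 149)/(-149) + (-165 - 1*(-188))/(-41063) = (½)*(-1/149)*(-33) + (-165 + 188)*(-1/41063) = 33/298 + 23*(-1/41063) = 33/298 - 23/41063 = 1348225/12236774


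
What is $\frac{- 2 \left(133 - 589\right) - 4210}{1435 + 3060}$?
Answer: $- \frac{3298}{4495} \approx -0.7337$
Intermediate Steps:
$\frac{- 2 \left(133 - 589\right) - 4210}{1435 + 3060} = \frac{- 2 \left(133 - 589\right) - 4210}{4495} = \left(\left(-2\right) \left(-456\right) - 4210\right) \frac{1}{4495} = \left(912 - 4210\right) \frac{1}{4495} = \left(-3298\right) \frac{1}{4495} = - \frac{3298}{4495}$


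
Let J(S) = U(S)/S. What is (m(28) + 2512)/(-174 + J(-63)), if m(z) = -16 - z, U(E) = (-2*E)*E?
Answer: -617/12 ≈ -51.417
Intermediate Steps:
U(E) = -2*E²
J(S) = -2*S (J(S) = (-2*S²)/S = -2*S)
(m(28) + 2512)/(-174 + J(-63)) = ((-16 - 1*28) + 2512)/(-174 - 2*(-63)) = ((-16 - 28) + 2512)/(-174 + 126) = (-44 + 2512)/(-48) = 2468*(-1/48) = -617/12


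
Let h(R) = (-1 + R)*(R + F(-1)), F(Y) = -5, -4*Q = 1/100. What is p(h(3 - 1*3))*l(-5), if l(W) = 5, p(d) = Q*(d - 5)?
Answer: 0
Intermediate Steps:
Q = -1/400 (Q = -¼/100 = -¼*1/100 = -1/400 ≈ -0.0025000)
h(R) = (-1 + R)*(-5 + R) (h(R) = (-1 + R)*(R - 5) = (-1 + R)*(-5 + R))
p(d) = 1/80 - d/400 (p(d) = -(d - 5)/400 = -(-5 + d)/400 = 1/80 - d/400)
p(h(3 - 1*3))*l(-5) = (1/80 - (5 + (3 - 1*3)² - 6*(3 - 1*3))/400)*5 = (1/80 - (5 + (3 - 3)² - 6*(3 - 3))/400)*5 = (1/80 - (5 + 0² - 6*0)/400)*5 = (1/80 - (5 + 0 + 0)/400)*5 = (1/80 - 1/400*5)*5 = (1/80 - 1/80)*5 = 0*5 = 0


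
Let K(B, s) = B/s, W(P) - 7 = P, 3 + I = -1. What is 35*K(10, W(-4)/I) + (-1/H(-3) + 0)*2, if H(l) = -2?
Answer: -1397/3 ≈ -465.67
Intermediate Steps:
I = -4 (I = -3 - 1 = -4)
W(P) = 7 + P
35*K(10, W(-4)/I) + (-1/H(-3) + 0)*2 = 35*(10/(((7 - 4)/(-4)))) + (-1/(-2) + 0)*2 = 35*(10/((3*(-¼)))) + (-1*(-½) + 0)*2 = 35*(10/(-¾)) + (½ + 0)*2 = 35*(10*(-4/3)) + (½)*2 = 35*(-40/3) + 1 = -1400/3 + 1 = -1397/3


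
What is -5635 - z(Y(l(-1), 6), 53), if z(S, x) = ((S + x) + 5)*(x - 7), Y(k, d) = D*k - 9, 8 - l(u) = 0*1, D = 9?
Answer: -11201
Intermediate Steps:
l(u) = 8 (l(u) = 8 - 0 = 8 - 1*0 = 8 + 0 = 8)
Y(k, d) = -9 + 9*k (Y(k, d) = 9*k - 9 = -9 + 9*k)
z(S, x) = (-7 + x)*(5 + S + x) (z(S, x) = (5 + S + x)*(-7 + x) = (-7 + x)*(5 + S + x))
-5635 - z(Y(l(-1), 6), 53) = -5635 - (-35 + 53**2 - 7*(-9 + 9*8) - 2*53 + (-9 + 9*8)*53) = -5635 - (-35 + 2809 - 7*(-9 + 72) - 106 + (-9 + 72)*53) = -5635 - (-35 + 2809 - 7*63 - 106 + 63*53) = -5635 - (-35 + 2809 - 441 - 106 + 3339) = -5635 - 1*5566 = -5635 - 5566 = -11201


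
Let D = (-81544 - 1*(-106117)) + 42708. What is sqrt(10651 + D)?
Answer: 2*sqrt(19483) ≈ 279.16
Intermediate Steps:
D = 67281 (D = (-81544 + 106117) + 42708 = 24573 + 42708 = 67281)
sqrt(10651 + D) = sqrt(10651 + 67281) = sqrt(77932) = 2*sqrt(19483)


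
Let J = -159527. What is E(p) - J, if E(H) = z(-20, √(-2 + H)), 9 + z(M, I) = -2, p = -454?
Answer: 159516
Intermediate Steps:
z(M, I) = -11 (z(M, I) = -9 - 2 = -11)
E(H) = -11
E(p) - J = -11 - 1*(-159527) = -11 + 159527 = 159516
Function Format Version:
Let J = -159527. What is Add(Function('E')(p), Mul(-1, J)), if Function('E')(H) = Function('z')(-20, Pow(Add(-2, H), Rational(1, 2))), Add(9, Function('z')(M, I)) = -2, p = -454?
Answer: 159516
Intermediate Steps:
Function('z')(M, I) = -11 (Function('z')(M, I) = Add(-9, -2) = -11)
Function('E')(H) = -11
Add(Function('E')(p), Mul(-1, J)) = Add(-11, Mul(-1, -159527)) = Add(-11, 159527) = 159516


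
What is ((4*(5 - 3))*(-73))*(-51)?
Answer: 29784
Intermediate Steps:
((4*(5 - 3))*(-73))*(-51) = ((4*2)*(-73))*(-51) = (8*(-73))*(-51) = -584*(-51) = 29784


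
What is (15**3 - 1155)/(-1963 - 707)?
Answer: -74/89 ≈ -0.83146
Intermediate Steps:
(15**3 - 1155)/(-1963 - 707) = (3375 - 1155)/(-2670) = 2220*(-1/2670) = -74/89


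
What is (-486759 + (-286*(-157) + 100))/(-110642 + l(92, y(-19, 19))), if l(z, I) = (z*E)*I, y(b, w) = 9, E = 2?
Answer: 441757/108986 ≈ 4.0533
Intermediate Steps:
l(z, I) = 2*I*z (l(z, I) = (z*2)*I = (2*z)*I = 2*I*z)
(-486759 + (-286*(-157) + 100))/(-110642 + l(92, y(-19, 19))) = (-486759 + (-286*(-157) + 100))/(-110642 + 2*9*92) = (-486759 + (44902 + 100))/(-110642 + 1656) = (-486759 + 45002)/(-108986) = -441757*(-1/108986) = 441757/108986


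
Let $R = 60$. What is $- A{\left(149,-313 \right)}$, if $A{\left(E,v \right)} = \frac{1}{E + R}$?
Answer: $- \frac{1}{209} \approx -0.0047847$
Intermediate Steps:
$A{\left(E,v \right)} = \frac{1}{60 + E}$ ($A{\left(E,v \right)} = \frac{1}{E + 60} = \frac{1}{60 + E}$)
$- A{\left(149,-313 \right)} = - \frac{1}{60 + 149} = - \frac{1}{209}$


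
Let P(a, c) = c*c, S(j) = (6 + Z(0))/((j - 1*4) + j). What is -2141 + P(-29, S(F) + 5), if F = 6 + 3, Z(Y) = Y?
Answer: -103465/49 ≈ -2111.5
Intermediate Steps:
F = 9
S(j) = 6/(-4 + 2*j) (S(j) = (6 + 0)/((j - 1*4) + j) = 6/((j - 4) + j) = 6/((-4 + j) + j) = 6/(-4 + 2*j))
P(a, c) = c²
-2141 + P(-29, S(F) + 5) = -2141 + (3/(-2 + 9) + 5)² = -2141 + (3/7 + 5)² = -2141 + (38/7)² = -2141 + 1444/49 = -103465/49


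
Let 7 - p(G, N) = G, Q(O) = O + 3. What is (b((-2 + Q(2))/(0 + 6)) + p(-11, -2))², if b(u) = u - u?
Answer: 324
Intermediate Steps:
Q(O) = 3 + O
p(G, N) = 7 - G
b(u) = 0
(b((-2 + Q(2))/(0 + 6)) + p(-11, -2))² = (0 + (7 - 1*(-11)))² = (0 + (7 + 11))² = (0 + 18)² = 18² = 324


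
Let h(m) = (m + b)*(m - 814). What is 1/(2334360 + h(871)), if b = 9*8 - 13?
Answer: 1/2387370 ≈ 4.1887e-7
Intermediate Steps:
b = 59 (b = 72 - 13 = 59)
h(m) = (-814 + m)*(59 + m) (h(m) = (m + 59)*(m - 814) = (59 + m)*(-814 + m) = (-814 + m)*(59 + m))
1/(2334360 + h(871)) = 1/(2334360 + (-48026 + 871² - 755*871)) = 1/(2334360 + (-48026 + 758641 - 657605)) = 1/(2334360 + 53010) = 1/2387370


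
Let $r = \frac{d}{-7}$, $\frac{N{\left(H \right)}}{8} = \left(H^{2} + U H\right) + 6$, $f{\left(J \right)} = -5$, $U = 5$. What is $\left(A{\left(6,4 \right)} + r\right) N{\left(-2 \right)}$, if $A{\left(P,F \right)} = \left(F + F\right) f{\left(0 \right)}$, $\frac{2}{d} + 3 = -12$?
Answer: $0$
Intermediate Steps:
$d = - \frac{2}{15}$ ($d = \frac{2}{-3 - 12} = \frac{2}{-15} = 2 \left(- \frac{1}{15}\right) = - \frac{2}{15} \approx -0.13333$)
$A{\left(P,F \right)} = - 10 F$ ($A{\left(P,F \right)} = \left(F + F\right) \left(-5\right) = 2 F \left(-5\right) = - 10 F$)
$N{\left(H \right)} = 48 + 8 H^{2} + 40 H$ ($N{\left(H \right)} = 8 \left(\left(H^{2} + 5 H\right) + 6\right) = 8 \left(6 + H^{2} + 5 H\right) = 48 + 8 H^{2} + 40 H$)
$r = \frac{2}{105}$ ($r = - \frac{2}{15 \left(-7\right)} = \left(- \frac{2}{15}\right) \left(- \frac{1}{7}\right) = \frac{2}{105} \approx 0.019048$)
$\left(A{\left(6,4 \right)} + r\right) N{\left(-2 \right)} = \left(\left(-10\right) 4 + \frac{2}{105}\right) \left(48 + 8 \left(-2\right)^{2} + 40 \left(-2\right)\right) = \left(-40 + \frac{2}{105}\right) \left(48 + 8 \cdot 4 - 80\right) = - \frac{4198 \left(48 + 32 - 80\right)}{105} = \left(- \frac{4198}{105}\right) 0 = 0$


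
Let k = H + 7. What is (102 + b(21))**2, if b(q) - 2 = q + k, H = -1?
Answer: 17161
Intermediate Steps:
k = 6 (k = -1 + 7 = 6)
b(q) = 8 + q (b(q) = 2 + (q + 6) = 2 + (6 + q) = 8 + q)
(102 + b(21))**2 = (102 + (8 + 21))**2 = (102 + 29)**2 = 131**2 = 17161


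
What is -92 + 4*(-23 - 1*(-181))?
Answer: 540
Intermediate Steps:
-92 + 4*(-23 - 1*(-181)) = -92 + 4*(-23 + 181) = -92 + 4*158 = -92 + 632 = 540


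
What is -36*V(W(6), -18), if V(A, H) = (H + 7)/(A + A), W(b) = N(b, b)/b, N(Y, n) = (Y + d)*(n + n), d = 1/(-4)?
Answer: 396/23 ≈ 17.217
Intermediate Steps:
d = -¼ (d = 1*(-¼) = -¼ ≈ -0.25000)
N(Y, n) = 2*n*(-¼ + Y) (N(Y, n) = (Y - ¼)*(n + n) = (-¼ + Y)*(2*n) = 2*n*(-¼ + Y))
W(b) = -½ + 2*b (W(b) = (b*(-1 + 4*b)/2)/b = -½ + 2*b)
V(A, H) = (7 + H)/(2*A) (V(A, H) = (7 + H)/((2*A)) = (7 + H)*(1/(2*A)) = (7 + H)/(2*A))
-36*V(W(6), -18) = -18*(7 - 18)/(-½ + 2*6) = -18*(-11)/(-½ + 12) = -18*(-11)/23/2 = -18*2*(-11)/23 = -36*(-11/23) = 396/23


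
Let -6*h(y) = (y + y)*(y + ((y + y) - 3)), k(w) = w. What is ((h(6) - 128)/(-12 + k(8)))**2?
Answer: 6241/4 ≈ 1560.3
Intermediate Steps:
h(y) = -y*(-3 + 3*y)/3 (h(y) = -(y + y)*(y + ((y + y) - 3))/6 = -2*y*(y + (2*y - 3))/6 = -2*y*(y + (-3 + 2*y))/6 = -2*y*(-3 + 3*y)/6 = -y*(-3 + 3*y)/3)
((h(6) - 128)/(-12 + k(8)))**2 = ((6*(1 - 1*6) - 128)/(-12 + 8))**2 = ((6*(1 - 6) - 128)/(-4))**2 = ((6*(-5) - 128)*(-1/4))**2 = ((-30 - 128)*(-1/4))**2 = (-158*(-1/4))**2 = (79/2)**2 = 6241/4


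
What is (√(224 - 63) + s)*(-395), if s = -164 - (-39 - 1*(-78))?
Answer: 80185 - 395*√161 ≈ 75173.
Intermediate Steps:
s = -203 (s = -164 - (-39 + 78) = -164 - 1*39 = -164 - 39 = -203)
(√(224 - 63) + s)*(-395) = (√(224 - 63) - 203)*(-395) = (√161 - 203)*(-395) = (-203 + √161)*(-395) = 80185 - 395*√161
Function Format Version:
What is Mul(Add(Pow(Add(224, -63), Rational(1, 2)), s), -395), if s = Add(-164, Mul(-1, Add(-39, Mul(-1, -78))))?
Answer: Add(80185, Mul(-395, Pow(161, Rational(1, 2)))) ≈ 75173.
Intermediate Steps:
s = -203 (s = Add(-164, Mul(-1, Add(-39, 78))) = Add(-164, Mul(-1, 39)) = Add(-164, -39) = -203)
Mul(Add(Pow(Add(224, -63), Rational(1, 2)), s), -395) = Mul(Add(Pow(Add(224, -63), Rational(1, 2)), -203), -395) = Mul(Add(Pow(161, Rational(1, 2)), -203), -395) = Mul(Add(-203, Pow(161, Rational(1, 2))), -395) = Add(80185, Mul(-395, Pow(161, Rational(1, 2))))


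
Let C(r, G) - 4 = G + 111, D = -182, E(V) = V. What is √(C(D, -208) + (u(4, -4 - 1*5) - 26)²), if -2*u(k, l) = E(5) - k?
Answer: √2437/2 ≈ 24.683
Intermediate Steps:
u(k, l) = -5/2 + k/2 (u(k, l) = -(5 - k)/2 = -5/2 + k/2)
C(r, G) = 115 + G (C(r, G) = 4 + (G + 111) = 4 + (111 + G) = 115 + G)
√(C(D, -208) + (u(4, -4 - 1*5) - 26)²) = √((115 - 208) + ((-5/2 + (½)*4) - 26)²) = √(-93 + ((-5/2 + 2) - 26)²) = √(-93 + (-½ - 26)²) = √(-93 + (-53/2)²) = √(-93 + 2809/4) = √(2437/4) = √2437/2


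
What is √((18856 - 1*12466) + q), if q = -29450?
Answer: 2*I*√5765 ≈ 151.86*I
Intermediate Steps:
√((18856 - 1*12466) + q) = √((18856 - 1*12466) - 29450) = √((18856 - 12466) - 29450) = √(6390 - 29450) = √(-23060) = 2*I*√5765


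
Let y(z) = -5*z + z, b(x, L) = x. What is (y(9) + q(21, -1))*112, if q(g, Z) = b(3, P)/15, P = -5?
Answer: -20048/5 ≈ -4009.6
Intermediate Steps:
q(g, Z) = ⅕ (q(g, Z) = 3/15 = 3*(1/15) = ⅕)
y(z) = -4*z
(y(9) + q(21, -1))*112 = (-4*9 + ⅕)*112 = (-36 + ⅕)*112 = -179/5*112 = -20048/5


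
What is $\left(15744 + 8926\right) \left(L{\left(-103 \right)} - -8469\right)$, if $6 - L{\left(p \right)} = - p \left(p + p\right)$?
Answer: $732526310$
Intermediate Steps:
$L{\left(p \right)} = 6 + 2 p^{2}$ ($L{\left(p \right)} = 6 - - p \left(p + p\right) = 6 - - p 2 p = 6 - - 2 p^{2} = 6 + 2 p^{2}$)
$\left(15744 + 8926\right) \left(L{\left(-103 \right)} - -8469\right) = \left(15744 + 8926\right) \left(\left(6 + 2 \left(-103\right)^{2}\right) - -8469\right) = 24670 \left(\left(6 + 2 \cdot 10609\right) + 8469\right) = 24670 \left(\left(6 + 21218\right) + 8469\right) = 24670 \left(21224 + 8469\right) = 24670 \cdot 29693 = 732526310$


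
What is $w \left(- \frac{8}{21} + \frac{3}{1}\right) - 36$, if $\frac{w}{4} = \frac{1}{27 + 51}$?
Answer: $- \frac{29374}{819} \approx -35.866$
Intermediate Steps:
$w = \frac{2}{39}$ ($w = \frac{4}{27 + 51} = \frac{4}{78} = 4 \cdot \frac{1}{78} = \frac{2}{39} \approx 0.051282$)
$w \left(- \frac{8}{21} + \frac{3}{1}\right) - 36 = \frac{2 \left(- \frac{8}{21} + \frac{3}{1}\right)}{39} - 36 = \frac{2 \left(\left(-8\right) \frac{1}{21} + 3 \cdot 1\right)}{39} - 36 = \frac{2 \left(- \frac{8}{21} + 3\right)}{39} - 36 = \frac{2}{39} \cdot \frac{55}{21} - 36 = \frac{110}{819} - 36 = - \frac{29374}{819}$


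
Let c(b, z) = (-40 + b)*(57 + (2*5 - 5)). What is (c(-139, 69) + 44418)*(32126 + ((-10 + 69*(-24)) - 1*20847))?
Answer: 320305160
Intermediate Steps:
c(b, z) = -2480 + 62*b (c(b, z) = (-40 + b)*(57 + (10 - 5)) = (-40 + b)*(57 + 5) = (-40 + b)*62 = -2480 + 62*b)
(c(-139, 69) + 44418)*(32126 + ((-10 + 69*(-24)) - 1*20847)) = ((-2480 + 62*(-139)) + 44418)*(32126 + ((-10 + 69*(-24)) - 1*20847)) = ((-2480 - 8618) + 44418)*(32126 + ((-10 - 1656) - 20847)) = (-11098 + 44418)*(32126 + (-1666 - 20847)) = 33320*(32126 - 22513) = 33320*9613 = 320305160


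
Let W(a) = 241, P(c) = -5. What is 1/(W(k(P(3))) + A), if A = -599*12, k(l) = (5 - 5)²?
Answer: -1/6947 ≈ -0.00014395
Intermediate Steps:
k(l) = 0 (k(l) = 0² = 0)
A = -7188
1/(W(k(P(3))) + A) = 1/(241 - 7188) = 1/(-6947) = -1/6947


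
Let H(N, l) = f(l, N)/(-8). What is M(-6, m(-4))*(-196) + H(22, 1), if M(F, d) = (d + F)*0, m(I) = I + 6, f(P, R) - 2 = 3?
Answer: -5/8 ≈ -0.62500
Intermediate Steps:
f(P, R) = 5 (f(P, R) = 2 + 3 = 5)
m(I) = 6 + I
M(F, d) = 0 (M(F, d) = (F + d)*0 = 0)
H(N, l) = -5/8 (H(N, l) = 5/(-8) = 5*(-⅛) = -5/8)
M(-6, m(-4))*(-196) + H(22, 1) = 0*(-196) - 5/8 = 0 - 5/8 = -5/8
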